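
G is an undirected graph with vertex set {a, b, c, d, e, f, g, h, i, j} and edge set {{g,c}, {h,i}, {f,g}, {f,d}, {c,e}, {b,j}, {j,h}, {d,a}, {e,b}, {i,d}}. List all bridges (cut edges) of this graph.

a-d

The edges on the cycle f-g-c-e-b-j-h-i-d-f are not bridges since each lies on that cycle.
But removing d–a disconnects d from a — this is a bridge.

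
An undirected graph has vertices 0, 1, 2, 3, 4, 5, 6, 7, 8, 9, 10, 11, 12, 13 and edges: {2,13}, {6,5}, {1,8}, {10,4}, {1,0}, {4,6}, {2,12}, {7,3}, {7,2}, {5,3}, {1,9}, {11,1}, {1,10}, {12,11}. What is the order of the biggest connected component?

14

Starting from 0 we can reach 0, 1, 2, 3, 4, 5, 6, 7, 8, 9, 10, 11, 12, 13. That is one component of size 14.
The largest has 14 vertices.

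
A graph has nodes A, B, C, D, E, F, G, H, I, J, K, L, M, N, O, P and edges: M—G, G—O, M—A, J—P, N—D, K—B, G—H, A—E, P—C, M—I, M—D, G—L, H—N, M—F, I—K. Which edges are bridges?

The edges on the cycle M-G-H-N-D-M are not bridges since each lies on that cycle.
But removing G—O disconnects G from O; removing M—I disconnects M from I; removing K—B disconnects K from B; removing M—F disconnects M from F — these are bridges.
In total 10 edges are bridges.

A-E, A-M, B-K, C-P, F-M, G-L, G-O, I-K, I-M, J-P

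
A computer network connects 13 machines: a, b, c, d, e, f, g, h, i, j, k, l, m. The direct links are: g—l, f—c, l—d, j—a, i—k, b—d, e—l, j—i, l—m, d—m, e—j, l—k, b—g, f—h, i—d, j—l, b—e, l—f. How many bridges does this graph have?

The edges on the cycle e-j-i-k-l-e are not bridges since each lies on that cycle.
But removing f—l disconnects f from l; removing h—f disconnects h from f; removing f—c disconnects f from c; removing j—a disconnects j from a — these are bridges.
That makes 4 bridges.

4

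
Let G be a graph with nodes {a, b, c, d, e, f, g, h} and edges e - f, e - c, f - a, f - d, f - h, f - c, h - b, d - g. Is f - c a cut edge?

No

After removing f - c, the path f-e-c still connects them, so the edge is not a bridge.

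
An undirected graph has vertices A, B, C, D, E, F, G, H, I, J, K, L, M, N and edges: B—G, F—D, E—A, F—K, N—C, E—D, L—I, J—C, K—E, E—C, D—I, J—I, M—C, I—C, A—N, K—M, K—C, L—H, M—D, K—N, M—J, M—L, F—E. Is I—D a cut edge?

After removing I—D, the path I-L-M-D still connects them, so the edge is not a bridge.

No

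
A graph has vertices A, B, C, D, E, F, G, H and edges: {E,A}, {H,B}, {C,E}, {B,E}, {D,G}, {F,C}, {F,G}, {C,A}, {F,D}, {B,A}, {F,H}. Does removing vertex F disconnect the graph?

Deleting F raises the number of components from 1 to 2, so F is a cut vertex.

Yes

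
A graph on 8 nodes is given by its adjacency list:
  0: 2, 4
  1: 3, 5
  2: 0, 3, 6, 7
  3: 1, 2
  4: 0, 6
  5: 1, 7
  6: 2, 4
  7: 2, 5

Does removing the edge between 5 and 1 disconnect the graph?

After removing 5-1, the path 5-7-2-3-1 still connects them, so the edge is not a bridge.

No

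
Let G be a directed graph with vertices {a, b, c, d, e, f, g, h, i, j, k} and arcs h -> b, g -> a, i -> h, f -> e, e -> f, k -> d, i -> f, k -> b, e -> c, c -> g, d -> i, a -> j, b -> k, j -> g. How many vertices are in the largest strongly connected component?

5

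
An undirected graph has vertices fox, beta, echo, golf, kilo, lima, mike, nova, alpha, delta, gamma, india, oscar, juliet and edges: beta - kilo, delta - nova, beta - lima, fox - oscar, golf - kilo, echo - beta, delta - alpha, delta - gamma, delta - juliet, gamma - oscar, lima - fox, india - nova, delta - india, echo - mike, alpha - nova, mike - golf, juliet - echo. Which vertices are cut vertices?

Removing delta increases the component count from 1 to 2, so delta is a cut vertex.
By contrast removing mike leaves 1 component; it is not a cut vertex. No other vertex is a cut vertex either.

delta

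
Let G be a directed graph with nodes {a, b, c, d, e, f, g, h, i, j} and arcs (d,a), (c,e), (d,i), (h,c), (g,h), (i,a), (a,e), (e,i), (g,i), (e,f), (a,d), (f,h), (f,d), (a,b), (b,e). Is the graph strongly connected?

There is no directed path from a to j, so the graph is not strongly connected.

No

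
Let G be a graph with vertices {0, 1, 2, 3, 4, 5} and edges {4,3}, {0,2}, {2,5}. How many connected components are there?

3

1 is isolated — a component by itself.
Starting from 3 we can reach 3, 4. That is one component of size 2.
Starting from 0 we can reach 0, 2, 5. That is one component of size 3.
Total: 3 components.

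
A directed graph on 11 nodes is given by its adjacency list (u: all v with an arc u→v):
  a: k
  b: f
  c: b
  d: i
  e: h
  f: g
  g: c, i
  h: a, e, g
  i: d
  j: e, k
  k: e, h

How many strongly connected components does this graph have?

4

{a, e, h, k} are all mutually reachable — one SCC of size 4.
{b, c, f, g} are all mutually reachable — one SCC of size 4.
{d, i} are all mutually reachable — one SCC of size 2.
{j} is an SCC by itself.
That gives 4 strongly connected components.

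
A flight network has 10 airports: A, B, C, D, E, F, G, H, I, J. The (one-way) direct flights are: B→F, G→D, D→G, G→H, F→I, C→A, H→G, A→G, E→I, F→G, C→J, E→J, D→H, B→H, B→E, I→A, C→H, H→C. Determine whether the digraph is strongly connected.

There is no directed path from D to F, so the graph is not strongly connected.

No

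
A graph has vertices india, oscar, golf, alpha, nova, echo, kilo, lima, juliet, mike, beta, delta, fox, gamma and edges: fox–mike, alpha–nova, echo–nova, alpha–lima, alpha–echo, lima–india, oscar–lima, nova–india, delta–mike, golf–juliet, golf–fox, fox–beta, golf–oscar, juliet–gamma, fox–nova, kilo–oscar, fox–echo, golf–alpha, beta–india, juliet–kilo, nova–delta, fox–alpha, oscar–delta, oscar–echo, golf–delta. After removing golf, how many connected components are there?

1

With golf gone, the remaining components are: {fox, beta, echo, kilo, lima, mike, nova, alpha, delta, gamma, india, oscar, juliet}.
That is 1 component.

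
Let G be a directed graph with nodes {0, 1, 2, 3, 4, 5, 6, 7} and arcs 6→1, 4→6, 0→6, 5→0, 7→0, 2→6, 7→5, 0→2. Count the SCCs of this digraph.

8

{0} is an SCC by itself.
{6} is an SCC by itself.
{4} is an SCC by itself.
{7} is an SCC by itself.
{2} is an SCC by itself.
(and 3 more singleton SCCs)
That gives 8 strongly connected components.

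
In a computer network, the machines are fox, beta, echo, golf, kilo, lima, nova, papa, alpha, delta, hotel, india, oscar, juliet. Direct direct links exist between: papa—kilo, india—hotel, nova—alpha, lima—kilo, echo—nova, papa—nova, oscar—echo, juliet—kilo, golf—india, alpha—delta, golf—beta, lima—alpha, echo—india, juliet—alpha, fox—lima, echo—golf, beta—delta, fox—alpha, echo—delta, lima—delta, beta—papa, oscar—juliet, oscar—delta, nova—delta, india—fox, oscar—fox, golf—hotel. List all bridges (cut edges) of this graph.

none

The edges on the cycle golf-india-hotel-golf are not bridges since each lies on that cycle.
Every edge lies on some cycle, so there are no bridges.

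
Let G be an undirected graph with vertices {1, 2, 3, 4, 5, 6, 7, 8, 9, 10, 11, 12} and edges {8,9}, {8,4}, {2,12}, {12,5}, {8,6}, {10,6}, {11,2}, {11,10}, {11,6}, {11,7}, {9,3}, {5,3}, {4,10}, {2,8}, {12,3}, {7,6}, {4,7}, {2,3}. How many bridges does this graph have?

0

The edges on the cycle 12-5-3-12 are not bridges since each lies on that cycle.
Every edge lies on some cycle, so there are no bridges.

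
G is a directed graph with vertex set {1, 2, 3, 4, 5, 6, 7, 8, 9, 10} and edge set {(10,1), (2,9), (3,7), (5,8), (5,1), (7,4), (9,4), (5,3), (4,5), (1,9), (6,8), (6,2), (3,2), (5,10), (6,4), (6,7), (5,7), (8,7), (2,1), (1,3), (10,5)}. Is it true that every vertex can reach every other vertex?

No

There is no directed path from 7 to 6, so the graph is not strongly connected.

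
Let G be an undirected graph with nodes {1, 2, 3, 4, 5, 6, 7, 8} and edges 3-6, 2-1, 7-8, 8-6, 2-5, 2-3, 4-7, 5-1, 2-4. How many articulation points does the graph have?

1

Removing 2 increases the component count from 1 to 2, so 2 is a cut vertex.
By contrast removing 6 leaves 1 component; it is not a cut vertex. No other vertex is a cut vertex either.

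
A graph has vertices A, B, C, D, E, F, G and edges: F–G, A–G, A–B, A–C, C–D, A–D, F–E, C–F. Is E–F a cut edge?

Removing E–F leaves no path between E and F: the component count goes from 1 to 2. So it is a bridge.

Yes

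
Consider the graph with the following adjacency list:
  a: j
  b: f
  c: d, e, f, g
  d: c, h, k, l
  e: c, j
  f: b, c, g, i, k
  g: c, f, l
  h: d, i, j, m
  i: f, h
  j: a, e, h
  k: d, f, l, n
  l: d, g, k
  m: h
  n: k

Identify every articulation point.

f, h, j, k

Removing f increases the component count from 1 to 2, so f is a cut vertex.
Removing h increases the component count from 1 to 2, so h is a cut vertex.
Removing j increases the component count from 1 to 2, so j is a cut vertex.
Likewise k is a cut vertex.
By contrast removing n leaves 1 component; it is not a cut vertex. No other vertex is a cut vertex either.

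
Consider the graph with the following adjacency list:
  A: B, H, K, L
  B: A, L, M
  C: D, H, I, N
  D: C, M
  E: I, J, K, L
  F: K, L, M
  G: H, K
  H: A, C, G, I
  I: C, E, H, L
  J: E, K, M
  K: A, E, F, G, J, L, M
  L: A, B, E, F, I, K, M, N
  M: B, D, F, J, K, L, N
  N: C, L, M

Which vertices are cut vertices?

Removing I, for instance, still leaves 1 component. No single vertex removal increases the component count — the graph has no articulation points.

none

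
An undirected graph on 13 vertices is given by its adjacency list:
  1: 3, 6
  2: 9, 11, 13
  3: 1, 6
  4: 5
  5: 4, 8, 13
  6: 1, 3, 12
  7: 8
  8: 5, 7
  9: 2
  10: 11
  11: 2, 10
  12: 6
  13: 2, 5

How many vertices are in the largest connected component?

Starting from 1 we can reach 1, 3, 6, 12. That is one component of size 4.
Starting from 2 we can reach 2, 4, 5, 7, 8, 9, 10, 11, 13. That is one component of size 9.
The largest has 9 vertices.

9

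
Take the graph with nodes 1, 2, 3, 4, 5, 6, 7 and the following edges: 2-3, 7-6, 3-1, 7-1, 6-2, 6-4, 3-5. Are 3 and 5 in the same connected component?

Yes

From 3 we can reach 1, 2, 3, 4, 5, 6, 7, which includes 5.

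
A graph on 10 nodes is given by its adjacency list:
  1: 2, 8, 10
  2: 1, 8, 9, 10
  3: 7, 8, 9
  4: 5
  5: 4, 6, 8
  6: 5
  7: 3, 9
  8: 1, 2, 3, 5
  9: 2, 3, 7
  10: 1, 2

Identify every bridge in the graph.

4-5, 5-6, 5-8

The edges on the cycle 2-8-3-7-9-2 are not bridges since each lies on that cycle.
But removing 6-5 disconnects 6 from 5; removing 8-5 disconnects 8 from 5; removing 5-4 disconnects 5 from 4 — these are bridges.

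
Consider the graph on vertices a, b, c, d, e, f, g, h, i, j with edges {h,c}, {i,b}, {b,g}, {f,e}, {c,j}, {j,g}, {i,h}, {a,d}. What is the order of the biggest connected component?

6

Starting from e we can reach e, f. That is one component of size 2.
Starting from a we can reach a, d. That is one component of size 2.
Starting from b we can reach b, c, g, h, i, j. That is one component of size 6.
The largest has 6 vertices.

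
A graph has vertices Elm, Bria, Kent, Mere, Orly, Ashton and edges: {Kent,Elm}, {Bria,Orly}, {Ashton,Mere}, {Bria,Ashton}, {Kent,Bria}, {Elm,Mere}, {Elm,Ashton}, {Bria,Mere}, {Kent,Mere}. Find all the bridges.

The edges on the cycle Kent-Bria-Ashton-Elm-Kent are not bridges since each lies on that cycle.
But removing Bria–Orly disconnects Bria from Orly — this is a bridge.

Bria-Orly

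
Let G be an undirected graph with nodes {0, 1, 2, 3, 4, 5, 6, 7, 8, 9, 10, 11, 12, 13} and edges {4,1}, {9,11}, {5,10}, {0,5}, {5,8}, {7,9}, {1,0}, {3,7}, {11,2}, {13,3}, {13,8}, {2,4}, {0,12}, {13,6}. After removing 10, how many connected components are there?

1

With 10 gone, the remaining components are: {0, 1, 2, 3, 4, 5, 6, 7, 8, 9, 11, 12, 13}.
That is 1 component.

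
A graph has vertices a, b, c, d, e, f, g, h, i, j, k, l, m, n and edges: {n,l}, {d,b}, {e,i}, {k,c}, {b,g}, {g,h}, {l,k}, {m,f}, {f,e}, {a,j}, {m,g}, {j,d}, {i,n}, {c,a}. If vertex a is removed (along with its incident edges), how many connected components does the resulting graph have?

1

With a gone, the remaining components are: {b, c, d, e, f, g, h, i, j, k, l, m, n}.
That is 1 component.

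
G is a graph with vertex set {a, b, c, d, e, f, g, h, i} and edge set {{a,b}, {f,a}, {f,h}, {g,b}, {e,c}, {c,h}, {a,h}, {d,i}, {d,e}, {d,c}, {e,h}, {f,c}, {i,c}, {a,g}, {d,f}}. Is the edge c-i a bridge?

No

After removing c-i, the path c-d-i still connects them, so the edge is not a bridge.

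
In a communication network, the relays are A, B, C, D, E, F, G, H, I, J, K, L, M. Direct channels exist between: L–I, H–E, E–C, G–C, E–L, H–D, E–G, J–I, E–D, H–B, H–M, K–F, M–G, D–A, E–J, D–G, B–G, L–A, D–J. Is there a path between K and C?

The component containing K is {F, K}, and C is not in it.

No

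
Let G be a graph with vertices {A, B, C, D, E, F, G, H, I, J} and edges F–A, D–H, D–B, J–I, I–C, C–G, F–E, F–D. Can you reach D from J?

No

The component containing J is {C, G, I, J}, and D is not in it.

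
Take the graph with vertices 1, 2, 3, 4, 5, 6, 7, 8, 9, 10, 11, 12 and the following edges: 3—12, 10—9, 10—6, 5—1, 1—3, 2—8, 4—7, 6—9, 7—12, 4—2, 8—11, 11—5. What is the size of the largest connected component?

9

Starting from 6 we can reach 6, 9, 10. That is one component of size 3.
Starting from 1 we can reach 1, 2, 3, 4, 5, 7, 8, 11, 12. That is one component of size 9.
The largest has 9 vertices.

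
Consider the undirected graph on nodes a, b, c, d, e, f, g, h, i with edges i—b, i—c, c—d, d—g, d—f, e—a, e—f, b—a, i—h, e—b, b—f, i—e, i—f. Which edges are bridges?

d-g, h-i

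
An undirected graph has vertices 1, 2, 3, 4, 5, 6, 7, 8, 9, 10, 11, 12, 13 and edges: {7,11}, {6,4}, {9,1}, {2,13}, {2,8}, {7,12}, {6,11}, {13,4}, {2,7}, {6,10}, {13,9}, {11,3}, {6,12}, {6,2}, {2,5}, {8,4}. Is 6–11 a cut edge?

No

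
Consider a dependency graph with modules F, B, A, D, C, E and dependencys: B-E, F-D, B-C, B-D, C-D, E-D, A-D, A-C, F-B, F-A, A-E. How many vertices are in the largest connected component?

6

Starting from A we can reach A, B, C, D, E, F. That is one component of size 6.
The largest has 6 vertices.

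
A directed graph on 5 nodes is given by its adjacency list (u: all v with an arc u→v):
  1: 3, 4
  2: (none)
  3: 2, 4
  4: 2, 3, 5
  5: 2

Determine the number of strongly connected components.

{3, 4} are all mutually reachable — one SCC of size 2.
{2} is an SCC by itself.
{1} is an SCC by itself.
{5} is an SCC by itself.
That gives 4 strongly connected components.

4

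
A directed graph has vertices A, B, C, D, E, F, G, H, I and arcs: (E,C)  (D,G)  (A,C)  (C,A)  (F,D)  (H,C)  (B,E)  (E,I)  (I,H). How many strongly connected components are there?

8

{A, C} are all mutually reachable — one SCC of size 2.
{H} is an SCC by itself.
{B} is an SCC by itself.
{E} is an SCC by itself.
{I} is an SCC by itself.
(and 3 more singleton SCCs)
That gives 8 strongly connected components.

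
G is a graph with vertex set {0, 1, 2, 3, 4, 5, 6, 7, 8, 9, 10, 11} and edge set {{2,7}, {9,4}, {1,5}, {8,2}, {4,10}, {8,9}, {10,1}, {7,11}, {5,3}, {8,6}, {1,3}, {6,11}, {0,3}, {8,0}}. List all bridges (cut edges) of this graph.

The edges on the cycle 8-2-7-11-6-8 are not bridges since each lies on that cycle.
Every edge lies on some cycle, so there are no bridges.

none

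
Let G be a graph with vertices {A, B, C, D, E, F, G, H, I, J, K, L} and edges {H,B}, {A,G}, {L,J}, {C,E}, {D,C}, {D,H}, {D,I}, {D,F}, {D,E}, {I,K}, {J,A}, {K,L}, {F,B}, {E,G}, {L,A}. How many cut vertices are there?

Removing D increases the component count from 1 to 2, so D is a cut vertex.
By contrast removing L leaves 1 component; it is not a cut vertex. No other vertex is a cut vertex either.

1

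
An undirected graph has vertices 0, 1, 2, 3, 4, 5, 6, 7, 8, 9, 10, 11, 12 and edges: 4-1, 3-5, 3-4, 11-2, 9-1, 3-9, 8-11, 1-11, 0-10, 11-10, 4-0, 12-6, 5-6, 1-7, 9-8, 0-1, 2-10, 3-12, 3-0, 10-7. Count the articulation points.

Removing 3 increases the component count from 1 to 2, so 3 is a cut vertex.
By contrast removing 11 leaves 1 component; it is not a cut vertex. No other vertex is a cut vertex either.

1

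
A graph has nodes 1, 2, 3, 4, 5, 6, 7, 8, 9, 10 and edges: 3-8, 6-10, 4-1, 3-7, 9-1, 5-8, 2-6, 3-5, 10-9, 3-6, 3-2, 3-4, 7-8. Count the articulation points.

Removing 3 increases the component count from 1 to 2, so 3 is a cut vertex.
By contrast removing 7 leaves 1 component; it is not a cut vertex. No other vertex is a cut vertex either.

1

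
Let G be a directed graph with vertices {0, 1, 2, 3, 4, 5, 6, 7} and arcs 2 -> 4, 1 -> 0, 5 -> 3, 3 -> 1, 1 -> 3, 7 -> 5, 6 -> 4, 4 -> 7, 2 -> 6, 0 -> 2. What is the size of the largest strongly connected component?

{0, 1, 2, 3, 4, 5, 6, 7} are all mutually reachable — one SCC of size 8.
The largest has 8 vertices.

8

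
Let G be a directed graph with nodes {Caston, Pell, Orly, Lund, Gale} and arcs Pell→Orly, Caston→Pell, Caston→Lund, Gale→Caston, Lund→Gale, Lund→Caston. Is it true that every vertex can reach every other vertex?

No

There is no directed path from Orly to Caston, so the graph is not strongly connected.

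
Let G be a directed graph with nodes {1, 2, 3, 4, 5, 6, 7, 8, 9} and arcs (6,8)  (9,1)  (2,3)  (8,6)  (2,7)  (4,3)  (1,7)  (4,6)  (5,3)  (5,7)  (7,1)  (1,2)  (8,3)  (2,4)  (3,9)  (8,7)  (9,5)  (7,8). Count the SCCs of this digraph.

{1, 2, 3, 4, 5, 6, 7, 8, 9} are all mutually reachable — one SCC of size 9.
That gives 1 strongly connected component.

1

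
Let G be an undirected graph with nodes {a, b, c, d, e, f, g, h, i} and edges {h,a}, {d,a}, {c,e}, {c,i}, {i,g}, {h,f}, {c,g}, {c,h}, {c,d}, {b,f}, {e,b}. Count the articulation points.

Removing c increases the component count from 1 to 2, so c is a cut vertex.
By contrast removing f leaves 1 component; it is not a cut vertex. No other vertex is a cut vertex either.

1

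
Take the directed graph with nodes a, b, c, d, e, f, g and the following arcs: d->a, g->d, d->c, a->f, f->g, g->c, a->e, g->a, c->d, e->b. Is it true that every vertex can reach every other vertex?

No

There is no directed path from b to g, so the graph is not strongly connected.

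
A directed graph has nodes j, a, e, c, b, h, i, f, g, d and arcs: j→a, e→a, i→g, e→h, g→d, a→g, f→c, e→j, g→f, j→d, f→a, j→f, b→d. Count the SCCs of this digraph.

{a, f, g} are all mutually reachable — one SCC of size 3.
{d} is an SCC by itself.
{b} is an SCC by itself.
{e} is an SCC by itself.
{c} is an SCC by itself.
(and 3 more singleton SCCs)
That gives 8 strongly connected components.

8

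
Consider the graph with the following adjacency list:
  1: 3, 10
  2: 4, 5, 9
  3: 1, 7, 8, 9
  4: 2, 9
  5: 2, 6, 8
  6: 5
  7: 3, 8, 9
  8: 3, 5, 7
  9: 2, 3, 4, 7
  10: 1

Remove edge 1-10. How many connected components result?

2

Before removal there is 1 component.
1-10 is a bridge — removing it separates 1's side from 10's side.
After removal: 2 components.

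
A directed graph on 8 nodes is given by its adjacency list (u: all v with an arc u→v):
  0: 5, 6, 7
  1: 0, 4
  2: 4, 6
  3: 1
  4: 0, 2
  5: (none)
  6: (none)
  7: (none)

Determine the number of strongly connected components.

{2, 4} are all mutually reachable — one SCC of size 2.
{6} is an SCC by itself.
{7} is an SCC by itself.
{3} is an SCC by itself.
{5} is an SCC by itself.
(and 2 more singleton SCCs)
That gives 7 strongly connected components.

7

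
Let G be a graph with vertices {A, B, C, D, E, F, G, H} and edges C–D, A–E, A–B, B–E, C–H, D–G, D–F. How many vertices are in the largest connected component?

5

Starting from A we can reach A, B, E. That is one component of size 3.
Starting from C we can reach C, D, F, G, H. That is one component of size 5.
The largest has 5 vertices.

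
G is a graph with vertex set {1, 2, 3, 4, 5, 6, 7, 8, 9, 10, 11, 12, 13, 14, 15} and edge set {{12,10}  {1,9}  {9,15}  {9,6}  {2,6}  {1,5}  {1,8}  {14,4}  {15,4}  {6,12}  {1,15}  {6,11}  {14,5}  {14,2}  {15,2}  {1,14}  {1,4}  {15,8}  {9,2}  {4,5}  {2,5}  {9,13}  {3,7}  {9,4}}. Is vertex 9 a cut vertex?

Deleting 9 raises the number of components from 2 to 3, so 9 is a cut vertex.

Yes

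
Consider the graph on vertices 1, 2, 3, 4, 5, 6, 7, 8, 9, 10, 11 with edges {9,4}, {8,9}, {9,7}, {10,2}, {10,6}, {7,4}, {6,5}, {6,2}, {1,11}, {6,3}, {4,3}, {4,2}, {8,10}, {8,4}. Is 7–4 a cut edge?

No

After removing 7–4, the path 7-9-4 still connects them, so the edge is not a bridge.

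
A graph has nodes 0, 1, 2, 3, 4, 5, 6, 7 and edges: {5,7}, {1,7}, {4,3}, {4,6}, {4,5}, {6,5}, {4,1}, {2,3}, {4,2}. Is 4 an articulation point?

Deleting 4 raises the number of components from 2 to 3, so 4 is a cut vertex.

Yes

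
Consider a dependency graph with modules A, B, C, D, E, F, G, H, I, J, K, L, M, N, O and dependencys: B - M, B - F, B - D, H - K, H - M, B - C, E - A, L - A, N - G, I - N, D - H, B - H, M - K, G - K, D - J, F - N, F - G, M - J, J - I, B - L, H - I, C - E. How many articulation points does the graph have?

Removing B increases the component count from 2 to 3, so B is a cut vertex.
By contrast removing A leaves 2 components; it is not a cut vertex. No other vertex is a cut vertex either.

1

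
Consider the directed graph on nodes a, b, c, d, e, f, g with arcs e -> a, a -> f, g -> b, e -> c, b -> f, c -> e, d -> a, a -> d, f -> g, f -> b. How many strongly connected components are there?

3

{b, f, g} are all mutually reachable — one SCC of size 3.
{c, e} are all mutually reachable — one SCC of size 2.
{a, d} are all mutually reachable — one SCC of size 2.
That gives 3 strongly connected components.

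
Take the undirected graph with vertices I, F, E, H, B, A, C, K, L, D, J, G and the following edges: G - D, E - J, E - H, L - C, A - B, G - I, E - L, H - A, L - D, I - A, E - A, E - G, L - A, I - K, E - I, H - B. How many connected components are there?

F is isolated — a component by itself.
Starting from A we can reach A, B, C, D, E, G, H, I, J, K, L. That is one component of size 11.
Total: 2 components.

2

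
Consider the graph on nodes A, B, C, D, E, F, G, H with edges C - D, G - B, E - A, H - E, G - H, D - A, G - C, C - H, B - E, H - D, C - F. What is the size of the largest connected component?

8

Starting from A we can reach A, B, C, D, E, F, G, H. That is one component of size 8.
The largest has 8 vertices.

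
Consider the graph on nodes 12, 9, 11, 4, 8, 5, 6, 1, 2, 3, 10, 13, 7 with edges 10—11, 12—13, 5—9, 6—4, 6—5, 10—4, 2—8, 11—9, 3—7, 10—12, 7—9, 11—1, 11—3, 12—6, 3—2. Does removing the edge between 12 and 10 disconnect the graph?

After removing 12—10, the path 12-6-4-10 still connects them, so the edge is not a bridge.

No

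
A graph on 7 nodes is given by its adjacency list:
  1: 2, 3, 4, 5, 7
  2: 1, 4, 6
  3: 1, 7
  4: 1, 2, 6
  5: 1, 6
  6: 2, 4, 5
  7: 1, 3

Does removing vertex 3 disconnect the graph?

No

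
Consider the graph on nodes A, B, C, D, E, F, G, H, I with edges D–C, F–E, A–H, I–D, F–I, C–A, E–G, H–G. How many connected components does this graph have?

2

B is isolated — a component by itself.
Starting from A we can reach A, C, D, E, F, G, H, I. That is one component of size 8.
Total: 2 components.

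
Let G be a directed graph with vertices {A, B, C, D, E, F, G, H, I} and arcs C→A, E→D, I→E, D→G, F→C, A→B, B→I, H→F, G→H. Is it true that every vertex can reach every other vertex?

From E we can reach every vertex (A, B, C, D, E, F, G, H, I), and every vertex can reach E (A, B, C, D, E, F, G, H, I). So the whole graph is one strongly connected component.

Yes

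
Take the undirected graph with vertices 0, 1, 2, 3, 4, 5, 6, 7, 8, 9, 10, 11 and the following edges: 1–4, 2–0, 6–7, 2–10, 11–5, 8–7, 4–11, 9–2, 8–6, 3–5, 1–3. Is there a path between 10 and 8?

The component containing 10 is {0, 2, 9, 10}, and 8 is not in it.

No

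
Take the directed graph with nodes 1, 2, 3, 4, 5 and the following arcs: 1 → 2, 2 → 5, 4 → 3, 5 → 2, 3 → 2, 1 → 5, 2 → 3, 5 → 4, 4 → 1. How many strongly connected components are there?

1

{1, 2, 3, 4, 5} are all mutually reachable — one SCC of size 5.
That gives 1 strongly connected component.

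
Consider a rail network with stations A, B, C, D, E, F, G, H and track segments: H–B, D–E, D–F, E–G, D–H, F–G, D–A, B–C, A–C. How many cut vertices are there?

Removing D increases the component count from 1 to 2, so D is a cut vertex.
By contrast removing A leaves 1 component; it is not a cut vertex. No other vertex is a cut vertex either.

1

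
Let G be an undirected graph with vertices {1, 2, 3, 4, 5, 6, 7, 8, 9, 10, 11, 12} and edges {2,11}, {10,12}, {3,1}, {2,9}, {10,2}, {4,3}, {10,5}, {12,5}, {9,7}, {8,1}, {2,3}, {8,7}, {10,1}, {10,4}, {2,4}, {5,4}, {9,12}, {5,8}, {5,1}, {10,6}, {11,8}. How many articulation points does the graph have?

Removing 10 increases the component count from 1 to 2, so 10 is a cut vertex.
By contrast removing 11 leaves 1 component; it is not a cut vertex. No other vertex is a cut vertex either.

1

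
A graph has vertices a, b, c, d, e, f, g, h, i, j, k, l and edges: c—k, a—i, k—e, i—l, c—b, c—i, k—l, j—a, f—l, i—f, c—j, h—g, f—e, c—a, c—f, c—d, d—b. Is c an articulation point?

Deleting c raises the number of components from 2 to 3, so c is a cut vertex.

Yes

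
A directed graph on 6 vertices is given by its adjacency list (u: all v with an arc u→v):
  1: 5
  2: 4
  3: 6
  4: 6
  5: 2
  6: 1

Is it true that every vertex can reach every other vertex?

There is no directed path from 6 to 3, so the graph is not strongly connected.

No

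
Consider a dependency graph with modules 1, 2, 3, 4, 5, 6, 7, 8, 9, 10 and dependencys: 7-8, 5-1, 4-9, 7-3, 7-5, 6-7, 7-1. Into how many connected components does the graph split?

4

2 is isolated — a component by itself.
10 is isolated — a component by itself.
Starting from 4 we can reach 4, 9. That is one component of size 2.
Starting from 1 we can reach 1, 3, 5, 6, 7, 8. That is one component of size 6.
Total: 4 components.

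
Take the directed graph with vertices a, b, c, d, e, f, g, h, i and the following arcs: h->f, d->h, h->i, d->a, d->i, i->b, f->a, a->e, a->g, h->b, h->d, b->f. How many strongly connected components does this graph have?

{d, h} are all mutually reachable — one SCC of size 2.
{g} is an SCC by itself.
{c} is an SCC by itself.
{f} is an SCC by itself.
{e} is an SCC by itself.
(and 3 more singleton SCCs)
That gives 8 strongly connected components.

8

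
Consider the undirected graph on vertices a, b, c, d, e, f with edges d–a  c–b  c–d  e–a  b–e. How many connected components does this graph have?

2

f is isolated — a component by itself.
Starting from a we can reach a, b, c, d, e. That is one component of size 5.
Total: 2 components.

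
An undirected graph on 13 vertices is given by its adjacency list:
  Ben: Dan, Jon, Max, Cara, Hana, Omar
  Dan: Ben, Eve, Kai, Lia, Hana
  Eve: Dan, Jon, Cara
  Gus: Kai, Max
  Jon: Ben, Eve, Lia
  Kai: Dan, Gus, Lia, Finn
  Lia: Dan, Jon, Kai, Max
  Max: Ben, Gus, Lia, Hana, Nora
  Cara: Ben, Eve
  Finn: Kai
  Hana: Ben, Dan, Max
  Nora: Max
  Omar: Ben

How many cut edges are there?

The edges on the cycle Ben-Jon-Eve-Cara-Ben are not bridges since each lies on that cycle.
But removing Omar-Ben disconnects Omar from Ben; removing Max-Nora disconnects Max from Nora; removing Finn-Kai disconnects Finn from Kai — these are bridges.
That makes 3 bridges.

3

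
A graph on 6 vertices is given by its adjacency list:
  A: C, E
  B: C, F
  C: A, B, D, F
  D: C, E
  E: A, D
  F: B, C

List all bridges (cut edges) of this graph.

The edges on the cycle C-B-F-C are not bridges since each lies on that cycle.
Every edge lies on some cycle, so there are no bridges.

none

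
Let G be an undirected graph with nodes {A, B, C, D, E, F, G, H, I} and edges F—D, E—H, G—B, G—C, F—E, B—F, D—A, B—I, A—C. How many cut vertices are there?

3

Removing B increases the component count from 1 to 2, so B is a cut vertex.
Removing E increases the component count from 1 to 2, so E is a cut vertex.
Removing F increases the component count from 1 to 2, so F is a cut vertex.
By contrast removing C leaves 1 component; it is not a cut vertex. No other vertex is a cut vertex either.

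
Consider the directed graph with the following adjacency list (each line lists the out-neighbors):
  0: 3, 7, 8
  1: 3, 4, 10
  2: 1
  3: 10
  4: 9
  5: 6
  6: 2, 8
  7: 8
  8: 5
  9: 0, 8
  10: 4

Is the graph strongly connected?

From 6 we can reach every vertex (0, 1, 2, 3, 4, 5, 6, 7, 8, 9, 10), and every vertex can reach 6 (0, 1, 2, 3, 4, 5, 6, 7, 8, 9, 10). So the whole graph is one strongly connected component.

Yes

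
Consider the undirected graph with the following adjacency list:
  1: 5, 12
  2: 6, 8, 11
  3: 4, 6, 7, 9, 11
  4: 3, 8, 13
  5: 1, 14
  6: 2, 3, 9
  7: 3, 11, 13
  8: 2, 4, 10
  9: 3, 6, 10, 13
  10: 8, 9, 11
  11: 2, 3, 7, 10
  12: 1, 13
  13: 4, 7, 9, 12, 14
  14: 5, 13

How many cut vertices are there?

1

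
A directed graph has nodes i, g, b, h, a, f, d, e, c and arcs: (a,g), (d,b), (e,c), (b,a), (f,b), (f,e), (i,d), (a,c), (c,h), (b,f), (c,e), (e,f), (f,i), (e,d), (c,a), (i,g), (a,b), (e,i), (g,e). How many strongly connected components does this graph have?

2

{a, b, c, d, e, f, g, i} are all mutually reachable — one SCC of size 8.
{h} is an SCC by itself.
That gives 2 strongly connected components.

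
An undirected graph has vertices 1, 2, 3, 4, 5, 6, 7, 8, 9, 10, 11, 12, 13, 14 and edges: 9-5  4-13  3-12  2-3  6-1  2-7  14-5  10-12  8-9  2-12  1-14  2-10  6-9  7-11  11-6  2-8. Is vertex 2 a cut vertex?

Yes

Deleting 2 raises the number of components from 2 to 3, so 2 is a cut vertex.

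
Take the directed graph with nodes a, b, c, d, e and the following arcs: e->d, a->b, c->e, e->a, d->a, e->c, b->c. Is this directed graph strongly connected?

Yes

From d we can reach every vertex (a, b, c, d, e), and every vertex can reach d (a, b, c, d, e). So the whole graph is one strongly connected component.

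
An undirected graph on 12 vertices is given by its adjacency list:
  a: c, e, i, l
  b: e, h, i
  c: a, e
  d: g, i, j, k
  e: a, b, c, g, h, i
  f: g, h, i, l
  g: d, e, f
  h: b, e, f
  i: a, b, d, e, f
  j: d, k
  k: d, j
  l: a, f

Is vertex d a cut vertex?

Deleting d raises the number of components from 1 to 2, so d is a cut vertex.

Yes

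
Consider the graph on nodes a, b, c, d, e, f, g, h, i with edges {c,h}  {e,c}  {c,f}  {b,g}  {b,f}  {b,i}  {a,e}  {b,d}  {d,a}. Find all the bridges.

b-g, b-i, c-h

The edges on the cycle b-d-a-e-c-f-b are not bridges since each lies on that cycle.
But removing b—i disconnects b from i; removing b—g disconnects b from g; removing c—h disconnects c from h — these are bridges.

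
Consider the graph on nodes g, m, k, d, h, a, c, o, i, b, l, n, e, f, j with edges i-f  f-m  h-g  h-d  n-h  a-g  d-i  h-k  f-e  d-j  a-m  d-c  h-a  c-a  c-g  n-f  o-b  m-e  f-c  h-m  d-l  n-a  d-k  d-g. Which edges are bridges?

The edges on the cycle h-d-i-f-c-a-h are not bridges since each lies on that cycle.
But removing o-b disconnects o from b; removing d-j disconnects d from j; removing l-d disconnects l from d — these are bridges.

b-o, d-j, d-l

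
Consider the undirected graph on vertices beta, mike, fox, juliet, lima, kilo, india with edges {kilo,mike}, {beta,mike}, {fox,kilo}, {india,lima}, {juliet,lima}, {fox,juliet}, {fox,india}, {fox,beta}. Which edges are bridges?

none

The edges on the cycle fox-india-lima-juliet-fox are not bridges since each lies on that cycle.
Every edge lies on some cycle, so there are no bridges.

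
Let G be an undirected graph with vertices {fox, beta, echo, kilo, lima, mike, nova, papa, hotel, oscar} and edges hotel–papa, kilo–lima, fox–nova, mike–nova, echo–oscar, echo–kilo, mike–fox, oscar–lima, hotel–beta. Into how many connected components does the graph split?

3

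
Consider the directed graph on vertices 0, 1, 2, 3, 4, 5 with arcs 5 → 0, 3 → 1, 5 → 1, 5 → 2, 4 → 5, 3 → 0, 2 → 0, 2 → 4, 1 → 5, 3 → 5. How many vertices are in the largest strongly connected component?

{1, 2, 4, 5} are all mutually reachable — one SCC of size 4.
{0} is an SCC by itself.
{3} is an SCC by itself.
The largest has 4 vertices.

4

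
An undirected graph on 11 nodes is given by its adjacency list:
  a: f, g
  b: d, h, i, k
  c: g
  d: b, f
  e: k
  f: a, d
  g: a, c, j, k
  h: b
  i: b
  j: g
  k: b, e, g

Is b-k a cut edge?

After removing b-k, the path b-d-f-a-g-k still connects them, so the edge is not a bridge.

No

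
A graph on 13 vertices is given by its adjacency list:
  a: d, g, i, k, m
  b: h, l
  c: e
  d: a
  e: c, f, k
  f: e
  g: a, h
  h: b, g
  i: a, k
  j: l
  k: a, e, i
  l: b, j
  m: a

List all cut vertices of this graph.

Removing a increases the component count from 1 to 4, so a is a cut vertex.
Removing b increases the component count from 1 to 2, so b is a cut vertex.
Removing e increases the component count from 1 to 3, so e is a cut vertex.
Likewise g, h, k, l are cut vertices.
By contrast removing c leaves 1 component; it is not a cut vertex. No other vertex is a cut vertex either.

a, b, e, g, h, k, l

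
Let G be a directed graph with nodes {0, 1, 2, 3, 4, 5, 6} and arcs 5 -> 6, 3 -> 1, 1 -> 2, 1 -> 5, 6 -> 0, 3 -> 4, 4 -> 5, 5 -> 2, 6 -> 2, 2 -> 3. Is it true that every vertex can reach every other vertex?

No

There is no directed path from 0 to 1, so the graph is not strongly connected.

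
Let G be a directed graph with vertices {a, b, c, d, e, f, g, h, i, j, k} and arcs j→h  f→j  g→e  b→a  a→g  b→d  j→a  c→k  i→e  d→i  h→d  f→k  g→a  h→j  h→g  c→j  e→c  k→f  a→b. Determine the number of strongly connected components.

1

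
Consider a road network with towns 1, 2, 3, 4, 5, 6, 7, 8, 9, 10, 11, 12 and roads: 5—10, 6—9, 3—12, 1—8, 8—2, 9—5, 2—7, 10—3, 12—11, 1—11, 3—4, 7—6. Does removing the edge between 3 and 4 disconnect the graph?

Yes

Removing 3—4 leaves no path between 3 and 4: the component count goes from 1 to 2. So it is a bridge.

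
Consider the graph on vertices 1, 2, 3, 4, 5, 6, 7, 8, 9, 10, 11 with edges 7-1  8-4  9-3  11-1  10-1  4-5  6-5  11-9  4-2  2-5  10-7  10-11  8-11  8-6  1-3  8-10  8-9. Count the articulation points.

Removing 8 increases the component count from 1 to 2, so 8 is a cut vertex.
By contrast removing 9 leaves 1 component; it is not a cut vertex. No other vertex is a cut vertex either.

1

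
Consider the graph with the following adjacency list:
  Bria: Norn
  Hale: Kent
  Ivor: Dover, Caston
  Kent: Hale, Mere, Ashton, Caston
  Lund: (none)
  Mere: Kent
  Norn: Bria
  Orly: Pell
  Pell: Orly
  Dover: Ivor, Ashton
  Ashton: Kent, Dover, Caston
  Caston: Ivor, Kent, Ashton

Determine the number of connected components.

Lund is isolated — a component by itself.
Starting from Bria we can reach Bria, Norn. That is one component of size 2.
Starting from Orly we can reach Orly, Pell. That is one component of size 2.
Starting from Hale we can reach Hale, Ivor, Kent, Mere, Dover, Ashton, Caston. That is one component of size 7.
Total: 4 components.

4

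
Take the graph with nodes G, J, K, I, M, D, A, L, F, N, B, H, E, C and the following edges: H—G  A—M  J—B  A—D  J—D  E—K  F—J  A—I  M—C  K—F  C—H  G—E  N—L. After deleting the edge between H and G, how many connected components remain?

H and G are still connected via H-C-M-A-D-J-F-K-E-G, so the component count stays at 2.

2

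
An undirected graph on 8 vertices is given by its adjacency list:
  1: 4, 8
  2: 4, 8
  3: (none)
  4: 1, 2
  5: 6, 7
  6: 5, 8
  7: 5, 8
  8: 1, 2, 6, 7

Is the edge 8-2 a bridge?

After removing 8-2, the path 8-1-4-2 still connects them, so the edge is not a bridge.

No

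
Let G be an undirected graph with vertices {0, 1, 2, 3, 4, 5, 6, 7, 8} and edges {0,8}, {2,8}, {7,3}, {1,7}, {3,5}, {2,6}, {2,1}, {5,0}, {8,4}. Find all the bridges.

2-6, 4-8

The edges on the cycle 2-1-7-3-5-0-8-2 are not bridges since each lies on that cycle.
But removing 2-6 disconnects 2 from 6; removing 4-8 disconnects 4 from 8 — these are bridges.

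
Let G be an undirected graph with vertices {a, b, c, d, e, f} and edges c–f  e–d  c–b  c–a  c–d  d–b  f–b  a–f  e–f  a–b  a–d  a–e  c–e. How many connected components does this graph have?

Starting from a we can reach a, b, c, d, e, f. That is one component of size 6.
Total: 1 component.

1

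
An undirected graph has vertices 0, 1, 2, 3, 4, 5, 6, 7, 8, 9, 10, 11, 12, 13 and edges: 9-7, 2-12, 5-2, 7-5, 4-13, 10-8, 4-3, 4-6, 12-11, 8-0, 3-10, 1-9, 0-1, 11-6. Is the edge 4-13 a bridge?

Removing 4-13 leaves no path between 4 and 13: the component count goes from 1 to 2. So it is a bridge.

Yes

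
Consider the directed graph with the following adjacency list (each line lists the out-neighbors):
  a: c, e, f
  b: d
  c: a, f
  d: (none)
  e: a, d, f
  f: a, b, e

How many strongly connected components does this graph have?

3

{a, c, e, f} are all mutually reachable — one SCC of size 4.
{b} is an SCC by itself.
{d} is an SCC by itself.
That gives 3 strongly connected components.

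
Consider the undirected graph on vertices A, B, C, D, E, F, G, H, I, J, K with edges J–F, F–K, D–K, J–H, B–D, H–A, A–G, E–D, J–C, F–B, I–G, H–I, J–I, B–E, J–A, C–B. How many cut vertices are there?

Removing J increases the component count from 1 to 2, so J is a cut vertex.
By contrast removing K leaves 1 component; it is not a cut vertex. No other vertex is a cut vertex either.

1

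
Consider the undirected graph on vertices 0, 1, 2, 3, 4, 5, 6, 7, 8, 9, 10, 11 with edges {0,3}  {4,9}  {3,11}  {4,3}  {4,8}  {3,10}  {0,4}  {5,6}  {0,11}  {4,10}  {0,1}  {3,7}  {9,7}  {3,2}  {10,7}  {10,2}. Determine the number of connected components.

2

Starting from 5 we can reach 5, 6. That is one component of size 2.
Starting from 0 we can reach 0, 1, 2, 3, 4, 7, 8, 9, 10, 11. That is one component of size 10.
Total: 2 components.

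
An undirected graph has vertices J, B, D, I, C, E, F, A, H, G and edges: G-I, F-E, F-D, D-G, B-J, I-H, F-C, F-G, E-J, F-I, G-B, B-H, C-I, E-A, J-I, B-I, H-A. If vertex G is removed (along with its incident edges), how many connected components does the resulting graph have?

With G gone, the remaining components are: {A, B, C, D, E, F, H, I, J}.
That is 1 component.

1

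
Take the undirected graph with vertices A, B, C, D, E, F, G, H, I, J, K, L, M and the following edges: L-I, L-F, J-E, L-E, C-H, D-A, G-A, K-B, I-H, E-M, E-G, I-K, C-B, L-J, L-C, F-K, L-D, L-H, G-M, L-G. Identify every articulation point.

Removing L increases the component count from 1 to 2, so L is a cut vertex.
By contrast removing E leaves 1 component; it is not a cut vertex. No other vertex is a cut vertex either.

L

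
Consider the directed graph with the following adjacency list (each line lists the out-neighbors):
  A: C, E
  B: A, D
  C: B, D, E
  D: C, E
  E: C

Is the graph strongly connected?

Yes

From D we can reach every vertex (A, B, C, D, E), and every vertex can reach D (A, B, C, D, E). So the whole graph is one strongly connected component.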